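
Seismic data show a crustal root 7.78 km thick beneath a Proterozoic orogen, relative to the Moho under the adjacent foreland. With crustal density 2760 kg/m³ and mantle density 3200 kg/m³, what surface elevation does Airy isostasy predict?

Isostatic balance requires: ρ_c h = (ρ_m − ρ_c) r.
h = r (ρ_m − ρ_c) / ρ_c = 7.78 km × (3200 − 2760) / 2760 = 1.24 km.

1.24 km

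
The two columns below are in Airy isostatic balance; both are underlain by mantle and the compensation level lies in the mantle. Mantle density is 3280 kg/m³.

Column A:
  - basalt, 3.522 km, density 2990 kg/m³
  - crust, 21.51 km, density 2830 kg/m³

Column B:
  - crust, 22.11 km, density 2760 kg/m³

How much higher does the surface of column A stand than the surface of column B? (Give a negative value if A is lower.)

For any compensation level in the mantle, the mantle terms cancel and isostasy reduces to e = (Σt_A − Σt_B) − (Σ(ρt)_A − Σ(ρt)_B) / ρ_m.
Σt_A = 25.032 km; Σt_B = 22.11 km; Σ(ρt)_A = 71404.08; Σ(ρt)_B = 61023.6 (in km·kg/m³).
e = (25.032 − 22.11) − (71404.08 − 61023.6) / 3280 = −0.243 km.

−0.243 km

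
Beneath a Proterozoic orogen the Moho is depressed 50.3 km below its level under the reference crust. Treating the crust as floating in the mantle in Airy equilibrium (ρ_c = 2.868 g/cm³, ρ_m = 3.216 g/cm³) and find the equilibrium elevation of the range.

For local isostatic compensation: ρ_c h = (ρ_m − ρ_c) r.
h = r (ρ_m − ρ_c) / ρ_c = 50.3 km × (3.216 − 2.868) / 2.868 = 6.1 km.

6.1 km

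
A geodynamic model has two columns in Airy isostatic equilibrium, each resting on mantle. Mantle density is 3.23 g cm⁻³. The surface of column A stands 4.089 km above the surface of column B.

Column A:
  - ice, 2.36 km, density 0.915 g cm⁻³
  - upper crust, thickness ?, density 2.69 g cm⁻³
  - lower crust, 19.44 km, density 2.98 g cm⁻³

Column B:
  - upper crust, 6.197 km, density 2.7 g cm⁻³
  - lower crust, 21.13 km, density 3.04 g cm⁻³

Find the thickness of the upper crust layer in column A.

Take the compensation level at the base of the deeper column (depth z_c below the surface of column A) and equate Σ ρ_i t_i down to z_c; mantle fills any gap and the z_c terms cancel.
Column A: 2.36×0.915 + x×2.69 + 19.44×2.98 + (z_c − 21.8 − x)×3.23
Column B: 4.089×0 + 6.197×2.7 + 21.13×3.04 + (z_c − 4.089 − 27.327)×3.23
The z_c×3.23 term appears on both sides and cancels. Collect the known terms of each column as K = Σ(ρt)_known − 3.23 × (depth of known layers): K_A = 60.0906 − 3.23×21.8 = −10.3234; K_B = 80.9671 − 3.23×(4.089 + 27.327) = −20.50658.
Balance: K_A − x×(3.23 − 2.69) = K_B, so x = (K_A − K_B)/(3.23 − 2.69) = 10.1832/0.54 = 18.9 km.

18.9 km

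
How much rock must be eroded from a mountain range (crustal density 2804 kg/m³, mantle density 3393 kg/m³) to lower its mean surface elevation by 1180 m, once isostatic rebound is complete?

Net drop Δ = e − u = e − e ρ_c/ρ_m = e (ρ_m − ρ_c)/ρ_m.
e = Δ ρ_m/(ρ_m − ρ_c) = 1180 m × 3393/589 = 6800 m.

6800 m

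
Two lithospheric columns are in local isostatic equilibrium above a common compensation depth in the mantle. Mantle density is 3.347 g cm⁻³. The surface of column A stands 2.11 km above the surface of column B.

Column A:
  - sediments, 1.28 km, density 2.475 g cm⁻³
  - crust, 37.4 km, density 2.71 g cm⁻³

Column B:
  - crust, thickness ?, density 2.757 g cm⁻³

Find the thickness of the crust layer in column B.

30.3 km

Take the compensation level at the base of the deeper column (depth z_c below the surface of column A) and equate Σ ρ_i t_i down to z_c; mantle fills any gap and the z_c terms cancel.
Column A: 1.28×2.475 + 37.4×2.71 + (z_c − 38.68)×3.347
Column B: 2.11×0 + x×2.757 + (z_c − 2.11 − 0 − x)×3.347
The z_c×3.347 term appears on both sides and cancels. Collect the known terms of each column as K = Σ(ρt)_known − 3.347 × (depth of known layers): K_A = 104.522 − 3.347×38.68 = −24.93996; K_B = 0 − 3.347×(2.11 + 0) = −7.06217.
Balance: K_A = K_B − x×(3.347 − 2.757), so x = (K_B − K_A)/(3.347 − 2.757) = 17.8778/0.59 = 30.3 km.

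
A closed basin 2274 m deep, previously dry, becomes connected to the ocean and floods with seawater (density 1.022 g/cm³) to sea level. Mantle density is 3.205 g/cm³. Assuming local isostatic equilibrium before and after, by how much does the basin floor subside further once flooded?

After flooding the water column is d + s deep. Its weight must equal the weight of mantle displaced by the extra subsidence s: (d + s) ρ_w = s ρ_m.
s = d ρ_w / (ρ_m − ρ_w) = 2274 m × 1.022/(3.205 − 1.022) = 1060 m.

1060 m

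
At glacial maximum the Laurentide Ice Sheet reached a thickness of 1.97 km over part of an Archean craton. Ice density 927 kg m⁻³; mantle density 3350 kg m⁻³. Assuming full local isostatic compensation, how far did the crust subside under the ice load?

For local isostatic compensation: the ice load ρ_ice t is balanced by mantle displaced below, ρ_m s.
s = t ρ_ice / ρ_m = 1.97 km × 927/3350 = 0.545 km.

0.545 km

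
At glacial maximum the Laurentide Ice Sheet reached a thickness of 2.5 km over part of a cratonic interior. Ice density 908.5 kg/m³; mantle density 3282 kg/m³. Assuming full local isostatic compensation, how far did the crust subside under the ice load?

By Archimedes' principle applied to the lithosphere: the ice load ρ_ice t is balanced by mantle displaced below, ρ_m s.
s = t ρ_ice / ρ_m = 2.5 km × 908.5/3282 = 0.692 km.

0.692 km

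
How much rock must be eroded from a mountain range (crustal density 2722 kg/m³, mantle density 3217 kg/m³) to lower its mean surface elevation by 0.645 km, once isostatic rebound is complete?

Net drop Δ = e − u = e − e ρ_c/ρ_m = e (ρ_m − ρ_c)/ρ_m.
e = Δ ρ_m/(ρ_m − ρ_c) = 0.645 km × 3217/495 = 4.19 km.

4.19 km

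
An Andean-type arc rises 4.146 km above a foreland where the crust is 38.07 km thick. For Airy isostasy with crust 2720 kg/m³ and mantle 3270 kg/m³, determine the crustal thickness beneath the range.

62.7 km

Root depth r = h ρ_c / (ρ_m − ρ_c) = 4.146 km × 2720 / 550 = 20.5 km.
Total thickness = T + h + r = 38.07 km + 4.146 km + 20.5 km = 62.7 km.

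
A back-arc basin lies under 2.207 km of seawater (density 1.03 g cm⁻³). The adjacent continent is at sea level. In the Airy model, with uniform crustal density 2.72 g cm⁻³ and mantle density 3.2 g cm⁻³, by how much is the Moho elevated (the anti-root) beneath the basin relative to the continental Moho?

Isostatic balance requires: replacing crust with seawater at the top is compensated by replacing crust with mantle at the base: d (ρ_c − ρ_w) = a (ρ_m − ρ_c).
a = d (ρ_c − ρ_w)/(ρ_m − ρ_c) = 2.207 km × 1.69/0.48 = 7.77 km.

7.77 km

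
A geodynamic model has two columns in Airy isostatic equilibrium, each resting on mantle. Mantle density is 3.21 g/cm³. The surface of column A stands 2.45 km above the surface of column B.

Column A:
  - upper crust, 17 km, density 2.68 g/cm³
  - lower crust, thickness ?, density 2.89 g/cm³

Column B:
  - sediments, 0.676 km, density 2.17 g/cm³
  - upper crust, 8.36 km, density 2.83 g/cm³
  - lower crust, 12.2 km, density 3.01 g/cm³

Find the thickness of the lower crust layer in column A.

Take the compensation level at the base of the deeper column (depth z_c below the surface of column A) and equate Σ ρ_i t_i down to z_c; mantle fills any gap and the z_c terms cancel.
Column A: 17×2.68 + x×2.89 + (z_c − 17 − x)×3.21
Column B: 2.45×0 + 0.676×2.17 + 8.36×2.83 + 12.2×3.01 + (z_c − 2.45 − 21.236)×3.21
The z_c×3.21 term appears on both sides and cancels. Collect the known terms of each column as K = Σ(ρt)_known − 3.21 × (depth of known layers): K_A = 45.56 − 3.21×17 = −9.01; K_B = 61.84772 − 3.21×(2.45 + 21.236) = −14.18434.
Balance: K_A − x×(3.21 − 2.89) = K_B, so x = (K_A − K_B)/(3.21 − 2.89) = 5.17434/0.32 = 16.2 km.

16.2 km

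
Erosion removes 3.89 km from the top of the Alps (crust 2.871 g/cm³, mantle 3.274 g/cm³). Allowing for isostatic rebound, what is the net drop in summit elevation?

0.479 km

Rebound u = e ρ_c/ρ_m = 3.89 km × 2.871/3.274 = 3.411 km.
Net surface drop = e − u = 3.89 km − 3.411 km = e (ρ_m − ρ_c)/ρ_m = 0.479 km.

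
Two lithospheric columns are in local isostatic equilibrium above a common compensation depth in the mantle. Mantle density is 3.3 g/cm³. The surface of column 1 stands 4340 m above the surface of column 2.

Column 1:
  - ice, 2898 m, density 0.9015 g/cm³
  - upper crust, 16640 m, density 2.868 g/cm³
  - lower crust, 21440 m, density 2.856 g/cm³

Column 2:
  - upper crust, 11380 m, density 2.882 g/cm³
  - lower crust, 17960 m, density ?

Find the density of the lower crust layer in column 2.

3.04 g/cm³

Take the compensation level at the base of the deeper column (depth z_c below the surface of column 1) and equate Σ ρ_i t_i down to z_c; mantle fills any gap and the z_c terms cancel.
Column 1: 2898×0.9015 + 16640×2.868 + 21440×2.856 + (z_c − 40978)×3.3
Column 2: 4340×0 + 11380×2.882 + 17960×ρ + (z_c − 4340 − 29340)×3.3
The z_c×3.3 term appears on both sides and cancels. Collect the known terms of each column as K = Σ(ρt)_known − 3.3 × (depth of known layers): K_1 = 111568.707 − 3.3×40978 = −23658.693; K_2 = 32797.16 − 3.3×(4340 + 29340) = −78346.84.
Balance: K_1 = K_2 + 17960×ρ, so ρ = (K_1 − K_2)/17960 = 54688.1/17960 = 3.04 g/cm³.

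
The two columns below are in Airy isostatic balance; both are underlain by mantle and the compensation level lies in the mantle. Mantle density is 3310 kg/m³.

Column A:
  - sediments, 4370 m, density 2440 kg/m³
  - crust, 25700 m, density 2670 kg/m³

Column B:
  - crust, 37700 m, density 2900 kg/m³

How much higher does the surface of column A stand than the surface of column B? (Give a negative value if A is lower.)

1450 m

For any compensation level in the mantle, the mantle terms cancel and isostasy reduces to e = (Σt_A − Σt_B) − (Σ(ρt)_A − Σ(ρt)_B) / ρ_m.
Σt_A = 30070 m; Σt_B = 37700 m; Σ(ρt)_A = 79281800; Σ(ρt)_B = 109330000 (in m·kg/m³).
e = (30070 − 37700) − (79281800 − 109330000) / 3310 = 1450 m.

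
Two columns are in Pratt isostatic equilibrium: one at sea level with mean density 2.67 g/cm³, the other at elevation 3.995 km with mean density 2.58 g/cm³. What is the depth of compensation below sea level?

ρ_ref D = ρ (D + h) → D (ρ_ref − ρ) = ρ h.
D = ρ h/(ρ_ref − ρ) = 2.58 × 3.995 km/(2.67 − 2.58) = 115 km.

115 km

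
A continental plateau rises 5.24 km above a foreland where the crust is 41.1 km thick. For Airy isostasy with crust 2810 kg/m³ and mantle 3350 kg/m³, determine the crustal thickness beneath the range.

Root depth r = h ρ_c / (ρ_m − ρ_c) = 5.24 km × 2810 / 540 = 27.27 km.
Total thickness = T + h + r = 41.1 km + 5.24 km + 27.27 km = 73.6 km.

73.6 km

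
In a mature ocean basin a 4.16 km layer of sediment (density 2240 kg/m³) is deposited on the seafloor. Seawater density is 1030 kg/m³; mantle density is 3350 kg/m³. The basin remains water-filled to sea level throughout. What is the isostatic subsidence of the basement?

Submarine loading: the sediment displaces seawater, and the subsidence is in turn flooded, so s (ρ_m − ρ_w) = t (ρ_sed − ρ_w).
s = 4.16 km × (2240 − 1030) / (3350 − 1030) = 2.17 km.

2.17 km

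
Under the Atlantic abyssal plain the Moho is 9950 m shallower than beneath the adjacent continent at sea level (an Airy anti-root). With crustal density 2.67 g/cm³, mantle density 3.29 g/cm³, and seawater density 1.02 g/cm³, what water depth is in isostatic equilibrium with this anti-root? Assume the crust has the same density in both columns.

3740 m

Replacing a thickness d of crust by seawater at the top must be balanced by replacing crust with mantle at the base: d (ρ_c − ρ_w) = a (ρ_m − ρ_c).
d = a (ρ_m − ρ_c)/(ρ_c − ρ_w) = 9950 m × 0.62/1.65 = 3740 m.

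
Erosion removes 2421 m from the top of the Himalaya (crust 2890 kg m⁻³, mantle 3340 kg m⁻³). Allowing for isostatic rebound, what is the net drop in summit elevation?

326 m

Rebound u = e ρ_c/ρ_m = 2421 m × 2890/3340 = 2095 m.
Net surface drop = e − u = 2421 m − 2095 m = e (ρ_m − ρ_c)/ρ_m = 326 m.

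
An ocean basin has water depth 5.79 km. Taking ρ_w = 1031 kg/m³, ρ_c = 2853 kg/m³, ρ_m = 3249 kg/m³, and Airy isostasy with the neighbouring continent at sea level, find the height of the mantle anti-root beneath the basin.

By Archimedes' principle applied to the lithosphere: replacing crust with seawater at the top is compensated by replacing crust with mantle at the base: d (ρ_c − ρ_w) = a (ρ_m − ρ_c).
a = d (ρ_c − ρ_w)/(ρ_m − ρ_c) = 5.79 km × 1822/396 = 26.6 km.

26.6 km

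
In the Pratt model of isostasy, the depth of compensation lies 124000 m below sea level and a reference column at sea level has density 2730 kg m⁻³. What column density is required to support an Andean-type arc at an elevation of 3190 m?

Pratt balance: ρ_ref D = ρ (D + h).
ρ = ρ_ref D/(D + h) = 2730 × 124000 m/(124000 m + 3190 m) = 2660 kg m⁻³.

2660 kg m⁻³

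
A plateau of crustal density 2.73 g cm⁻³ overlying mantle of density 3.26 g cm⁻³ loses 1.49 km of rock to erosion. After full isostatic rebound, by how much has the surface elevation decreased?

0.242 km

Rebound u = e ρ_c/ρ_m = 1.49 km × 2.73/3.26 = 1.248 km.
Net surface drop = e − u = 1.49 km − 1.248 km = e (ρ_m − ρ_c)/ρ_m = 0.242 km.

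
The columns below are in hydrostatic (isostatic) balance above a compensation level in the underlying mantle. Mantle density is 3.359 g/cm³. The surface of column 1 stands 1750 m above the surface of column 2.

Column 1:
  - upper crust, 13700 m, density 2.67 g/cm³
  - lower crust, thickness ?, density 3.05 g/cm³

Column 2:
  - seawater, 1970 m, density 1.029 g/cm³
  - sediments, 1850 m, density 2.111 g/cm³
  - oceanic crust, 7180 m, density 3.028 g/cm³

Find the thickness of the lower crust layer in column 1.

18500 m

Take the compensation level at the base of the deeper column (depth z_c below the surface of column 1) and equate Σ ρ_i t_i down to z_c; mantle fills any gap and the z_c terms cancel.
Column 1: 13700×2.67 + x×3.05 + (z_c − 13700 − x)×3.359
Column 2: 1750×0 + 1970×1.029 + 1850×2.111 + 7180×3.028 + (z_c − 1750 − 11000)×3.359
The z_c×3.359 term appears on both sides and cancels. Collect the known terms of each column as K = Σ(ρt)_known − 3.359 × (depth of known layers): K_1 = 36579 − 3.359×13700 = −9439.3; K_2 = 27673.52 − 3.359×(1750 + 11000) = −15153.73.
Balance: K_1 − x×(3.359 − 3.05) = K_2, so x = (K_1 − K_2)/(3.359 − 3.05) = 5714.43/0.309 = 18500 m.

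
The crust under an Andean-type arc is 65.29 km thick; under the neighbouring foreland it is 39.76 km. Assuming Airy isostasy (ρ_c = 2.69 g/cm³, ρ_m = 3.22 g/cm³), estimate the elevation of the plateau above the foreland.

4.2 km

Excess crust Δ = 65.29 km − 39.76 km = 25.53 km, split between elevation h and root r with h + r = Δ.
Airy balance ρ_c h = (ρ_m − ρ_c) r gives r = h ρ_c/(ρ_m − ρ_c), so h (1 + ρ_c/(ρ_m − ρ_c)) = Δ, i.e. h = Δ (ρ_m − ρ_c)/ρ_m.
h = 25.53 km × 0.53/3.22 = 4.2 km.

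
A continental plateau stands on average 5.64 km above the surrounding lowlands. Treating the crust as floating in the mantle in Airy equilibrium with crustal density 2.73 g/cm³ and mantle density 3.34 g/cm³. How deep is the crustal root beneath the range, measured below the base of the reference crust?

25.2 km

By Archimedes' principle applied to the lithosphere: the weight of the topography is balanced by the buoyancy of the root, ρ_c h = (ρ_m − ρ_c) r.
r = h · ρ_c / (ρ_m − ρ_c) = 5.64 km × 2.73 / (3.34 − 2.73) = 25.2 km.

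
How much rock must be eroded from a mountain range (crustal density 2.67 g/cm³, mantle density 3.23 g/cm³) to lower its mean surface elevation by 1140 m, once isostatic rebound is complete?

6580 m

Net drop Δ = e − u = e − e ρ_c/ρ_m = e (ρ_m − ρ_c)/ρ_m.
e = Δ ρ_m/(ρ_m − ρ_c) = 1140 m × 3.23/0.56 = 6580 m.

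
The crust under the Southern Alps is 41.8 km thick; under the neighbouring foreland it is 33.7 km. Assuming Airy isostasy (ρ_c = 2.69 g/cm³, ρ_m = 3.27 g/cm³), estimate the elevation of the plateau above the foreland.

1.44 km

Excess crust Δ = 41.8 km − 33.7 km = 8.1 km, split between elevation h and root r with h + r = Δ.
Airy balance ρ_c h = (ρ_m − ρ_c) r gives r = h ρ_c/(ρ_m − ρ_c), so h (1 + ρ_c/(ρ_m − ρ_c)) = Δ, i.e. h = Δ (ρ_m − ρ_c)/ρ_m.
h = 8.1 km × 0.58/3.27 = 1.44 km.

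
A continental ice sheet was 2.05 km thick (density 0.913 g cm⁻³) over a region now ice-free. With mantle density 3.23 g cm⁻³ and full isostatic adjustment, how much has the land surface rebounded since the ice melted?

0.579 km

Removing the load lets mantle flow back in; uplift u satisfies ρ_ice t = ρ_m u.
u = t ρ_ice/ρ_m = 2.05 km × 0.913/3.23 = 0.579 km.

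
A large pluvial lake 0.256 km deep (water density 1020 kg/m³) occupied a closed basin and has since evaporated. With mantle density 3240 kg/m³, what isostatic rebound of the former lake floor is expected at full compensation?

u = d ρ_w/ρ_m = 0.256 km × 1020/3240 = 0.0806 km.

0.0806 km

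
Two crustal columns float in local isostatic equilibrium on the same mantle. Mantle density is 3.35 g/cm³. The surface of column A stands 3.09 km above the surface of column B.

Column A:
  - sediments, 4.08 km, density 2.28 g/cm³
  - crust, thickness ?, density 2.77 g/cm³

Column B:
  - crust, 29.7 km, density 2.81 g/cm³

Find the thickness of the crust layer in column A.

38 km

Take the compensation level at the base of the deeper column (depth z_c below the surface of column A) and equate Σ ρ_i t_i down to z_c; mantle fills any gap and the z_c terms cancel.
Column A: 4.08×2.28 + x×2.77 + (z_c − 4.08 − x)×3.35
Column B: 3.09×0 + 29.7×2.81 + (z_c − 3.09 − 29.7)×3.35
The z_c×3.35 term appears on both sides and cancels. Collect the known terms of each column as K = Σ(ρt)_known − 3.35 × (depth of known layers): K_A = 9.3024 − 3.35×4.08 = −4.3656; K_B = 83.457 − 3.35×(3.09 + 29.7) = −26.3895.
Balance: K_A − x×(3.35 − 2.77) = K_B, so x = (K_A − K_B)/(3.35 − 2.77) = 22.0239/0.58 = 38 km.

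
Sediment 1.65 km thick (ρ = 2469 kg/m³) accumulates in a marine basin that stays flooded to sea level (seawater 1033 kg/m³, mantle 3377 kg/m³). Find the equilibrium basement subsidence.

1.01 km

Submarine loading: the sediment displaces seawater, and the subsidence is in turn flooded, so s (ρ_m − ρ_w) = t (ρ_sed − ρ_w).
s = 1.65 km × (2469 − 1033) / (3377 − 1033) = 1.01 km.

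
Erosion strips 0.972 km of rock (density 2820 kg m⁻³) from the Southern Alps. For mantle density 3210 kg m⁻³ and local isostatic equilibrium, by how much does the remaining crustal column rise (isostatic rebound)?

0.854 km

Unloading: uplift u = e ρ_c/ρ_m = 0.972 km × 2820/3210 = 0.854 km.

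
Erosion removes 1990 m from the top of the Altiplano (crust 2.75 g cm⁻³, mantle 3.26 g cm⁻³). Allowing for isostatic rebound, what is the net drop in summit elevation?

Rebound u = e ρ_c/ρ_m = 1990 m × 2.75/3.26 = 1679 m.
Net surface drop = e − u = 1990 m − 1679 m = e (ρ_m − ρ_c)/ρ_m = 311 m.

311 m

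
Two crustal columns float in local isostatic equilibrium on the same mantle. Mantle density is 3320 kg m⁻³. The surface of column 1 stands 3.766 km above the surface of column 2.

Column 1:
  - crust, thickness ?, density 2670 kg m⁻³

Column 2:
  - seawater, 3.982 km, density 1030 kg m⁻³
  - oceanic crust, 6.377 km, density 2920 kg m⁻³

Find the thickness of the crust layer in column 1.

Take the compensation level at the base of the deeper column (depth z_c below the surface of column 1) and equate Σ ρ_i t_i down to z_c; mantle fills any gap and the z_c terms cancel.
Column 1: x×2670 + (z_c − 0 − x)×3320
Column 2: 3.766×0 + 3.982×1030 + 6.377×2920 + (z_c − 3.766 − 10.359)×3320
The z_c×3320 term appears on both sides and cancels. Collect the known terms of each column as K = Σ(ρt)_known − 3320 × (depth of known layers): K_1 = 0 − 3320×0 = 0; K_2 = 22722.3 − 3320×(3.766 + 10.359) = −24172.7.
Balance: K_1 − x×(3320 − 2670) = K_2, so x = (K_1 − K_2)/(3320 − 2670) = 24172.7/650 = 37.2 km.

37.2 km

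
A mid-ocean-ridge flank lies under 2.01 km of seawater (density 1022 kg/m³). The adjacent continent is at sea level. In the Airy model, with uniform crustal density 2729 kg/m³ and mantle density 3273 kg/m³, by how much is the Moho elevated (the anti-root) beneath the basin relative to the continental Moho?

Equating mass per unit area of the two columns: replacing crust with seawater at the top is compensated by replacing crust with mantle at the base: d (ρ_c − ρ_w) = a (ρ_m − ρ_c).
a = d (ρ_c − ρ_w)/(ρ_m − ρ_c) = 2.01 km × 1707/544 = 6.31 km.

6.31 km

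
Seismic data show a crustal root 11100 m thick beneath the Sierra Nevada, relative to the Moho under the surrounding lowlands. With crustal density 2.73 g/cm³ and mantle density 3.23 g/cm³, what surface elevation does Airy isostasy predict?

For local isostatic compensation: ρ_c h = (ρ_m − ρ_c) r.
h = r (ρ_m − ρ_c) / ρ_c = 11100 m × (3.23 − 2.73) / 2.73 = 2030 m.

2030 m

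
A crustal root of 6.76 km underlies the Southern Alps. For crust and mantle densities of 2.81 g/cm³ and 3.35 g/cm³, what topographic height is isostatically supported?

Isostatic balance requires: ρ_c h = (ρ_m − ρ_c) r.
h = r (ρ_m − ρ_c) / ρ_c = 6.76 km × (3.35 − 2.81) / 2.81 = 1.3 km.

1.3 km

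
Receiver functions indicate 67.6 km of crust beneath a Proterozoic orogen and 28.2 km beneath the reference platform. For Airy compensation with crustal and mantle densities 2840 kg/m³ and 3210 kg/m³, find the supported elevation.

Excess crust Δ = 67.6 km − 28.2 km = 39.4 km, split between elevation h and root r with h + r = Δ.
Airy balance ρ_c h = (ρ_m − ρ_c) r gives r = h ρ_c/(ρ_m − ρ_c), so h (1 + ρ_c/(ρ_m − ρ_c)) = Δ, i.e. h = Δ (ρ_m − ρ_c)/ρ_m.
h = 39.4 km × 370/3210 = 4.54 km.

4.54 km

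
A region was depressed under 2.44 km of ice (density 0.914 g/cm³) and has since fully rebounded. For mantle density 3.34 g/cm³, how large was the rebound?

0.668 km

Removing the load lets mantle flow back in; uplift u satisfies ρ_ice t = ρ_m u.
u = t ρ_ice/ρ_m = 2.44 km × 0.914/3.34 = 0.668 km.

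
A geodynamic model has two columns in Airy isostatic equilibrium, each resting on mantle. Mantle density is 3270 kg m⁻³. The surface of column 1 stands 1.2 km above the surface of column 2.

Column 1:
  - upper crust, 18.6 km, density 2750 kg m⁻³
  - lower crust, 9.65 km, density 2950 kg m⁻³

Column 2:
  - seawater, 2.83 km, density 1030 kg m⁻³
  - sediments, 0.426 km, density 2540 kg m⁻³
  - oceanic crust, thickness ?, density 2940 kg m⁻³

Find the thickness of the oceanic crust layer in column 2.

Take the compensation level at the base of the deeper column (depth z_c below the surface of column 1) and equate Σ ρ_i t_i down to z_c; mantle fills any gap and the z_c terms cancel.
Column 1: 18.6×2750 + 9.65×2950 + (z_c − 28.25)×3270
Column 2: 1.2×0 + 2.83×1030 + 0.426×2540 + x×2940 + (z_c − 1.2 − 3.256 − x)×3270
The z_c×3270 term appears on both sides and cancels. Collect the known terms of each column as K = Σ(ρt)_known − 3270 × (depth of known layers): K_1 = 79617.5 − 3270×28.25 = −12760; K_2 = 3996.94 − 3270×(1.2 + 3.256) = −10574.18.
Balance: K_1 = K_2 − x×(3270 − 2940), so x = (K_2 − K_1)/(3270 − 2940) = 2185.82/330 = 6.62 km.

6.62 km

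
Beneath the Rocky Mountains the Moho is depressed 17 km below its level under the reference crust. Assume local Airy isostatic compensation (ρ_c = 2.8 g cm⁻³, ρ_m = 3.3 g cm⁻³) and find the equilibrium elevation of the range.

3.04 km

Equating mass per unit area of the two columns: ρ_c h = (ρ_m − ρ_c) r.
h = r (ρ_m − ρ_c) / ρ_c = 17 km × (3.3 − 2.8) / 2.8 = 3.04 km.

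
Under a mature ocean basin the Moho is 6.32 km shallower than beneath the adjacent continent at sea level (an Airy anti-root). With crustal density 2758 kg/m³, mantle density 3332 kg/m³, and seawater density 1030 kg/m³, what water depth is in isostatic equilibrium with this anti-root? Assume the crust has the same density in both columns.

Replacing a thickness d of crust by seawater at the top must be balanced by replacing crust with mantle at the base: d (ρ_c − ρ_w) = a (ρ_m − ρ_c).
d = a (ρ_m − ρ_c)/(ρ_c − ρ_w) = 6.32 km × 574/1728 = 2.1 km.

2.1 km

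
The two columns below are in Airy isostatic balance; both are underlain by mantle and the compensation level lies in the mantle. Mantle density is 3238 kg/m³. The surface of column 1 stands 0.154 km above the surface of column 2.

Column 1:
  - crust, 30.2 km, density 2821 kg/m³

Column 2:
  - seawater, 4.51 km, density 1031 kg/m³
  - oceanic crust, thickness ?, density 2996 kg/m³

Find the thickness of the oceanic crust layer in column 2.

8.85 km

Take the compensation level at the base of the deeper column (depth z_c below the surface of column 1) and equate Σ ρ_i t_i down to z_c; mantle fills any gap and the z_c terms cancel.
Column 1: 30.2×2821 + (z_c − 30.2)×3238
Column 2: 0.154×0 + 4.51×1031 + x×2996 + (z_c − 0.154 − 4.51 − x)×3238
The z_c×3238 term appears on both sides and cancels. Collect the known terms of each column as K = Σ(ρt)_known − 3238 × (depth of known layers): K_1 = 85194.2 − 3238×30.2 = −12593.4; K_2 = 4649.81 − 3238×(0.154 + 4.51) = −10452.222.
Balance: K_1 = K_2 − x×(3238 − 2996), so x = (K_2 − K_1)/(3238 − 2996) = 2141.18/242 = 8.85 km.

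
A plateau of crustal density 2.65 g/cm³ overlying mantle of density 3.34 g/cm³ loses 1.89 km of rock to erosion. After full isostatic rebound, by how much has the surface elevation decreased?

Rebound u = e ρ_c/ρ_m = 1.89 km × 2.65/3.34 = 1.5 km.
Net surface drop = e − u = 1.89 km − 1.5 km = e (ρ_m − ρ_c)/ρ_m = 0.39 km.

0.39 km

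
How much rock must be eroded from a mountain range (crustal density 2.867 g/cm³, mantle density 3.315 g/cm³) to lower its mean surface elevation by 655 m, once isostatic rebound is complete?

Net drop Δ = e − u = e − e ρ_c/ρ_m = e (ρ_m − ρ_c)/ρ_m.
e = Δ ρ_m/(ρ_m − ρ_c) = 655 m × 3.315/0.448 = 4850 m.

4850 m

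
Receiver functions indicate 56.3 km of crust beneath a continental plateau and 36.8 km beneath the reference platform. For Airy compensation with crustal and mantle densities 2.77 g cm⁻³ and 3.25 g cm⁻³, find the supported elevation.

2.88 km

Excess crust Δ = 56.3 km − 36.8 km = 19.5 km, split between elevation h and root r with h + r = Δ.
Airy balance ρ_c h = (ρ_m − ρ_c) r gives r = h ρ_c/(ρ_m − ρ_c), so h (1 + ρ_c/(ρ_m − ρ_c)) = Δ, i.e. h = Δ (ρ_m − ρ_c)/ρ_m.
h = 19.5 km × 0.48/3.25 = 2.88 km.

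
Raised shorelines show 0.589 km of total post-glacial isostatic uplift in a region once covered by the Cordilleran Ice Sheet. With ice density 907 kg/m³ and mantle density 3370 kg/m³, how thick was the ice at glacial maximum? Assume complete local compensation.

u = t ρ_ice/ρ_m → t = u ρ_m/ρ_ice = 0.589 km × 3370/907 = 2.19 km.

2.19 km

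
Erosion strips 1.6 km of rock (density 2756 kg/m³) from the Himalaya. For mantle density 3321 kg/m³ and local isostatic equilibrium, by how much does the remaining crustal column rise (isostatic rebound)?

1.33 km

Unloading: uplift u = e ρ_c/ρ_m = 1.6 km × 2756/3321 = 1.33 km.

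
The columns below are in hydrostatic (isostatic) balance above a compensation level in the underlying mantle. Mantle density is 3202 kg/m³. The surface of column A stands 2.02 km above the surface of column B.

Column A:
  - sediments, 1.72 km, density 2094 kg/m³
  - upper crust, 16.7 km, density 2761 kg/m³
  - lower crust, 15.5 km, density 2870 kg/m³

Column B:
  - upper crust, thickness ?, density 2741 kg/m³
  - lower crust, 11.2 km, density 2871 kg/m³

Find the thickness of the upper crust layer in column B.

Take the compensation level at the base of the deeper column (depth z_c below the surface of column A) and equate Σ ρ_i t_i down to z_c; mantle fills any gap and the z_c terms cancel.
Column A: 1.72×2094 + 16.7×2761 + 15.5×2870 + (z_c − 33.92)×3202
Column B: 2.02×0 + x×2741 + 11.2×2871 + (z_c − 2.02 − 11.2 − x)×3202
The z_c×3202 term appears on both sides and cancels. Collect the known terms of each column as K = Σ(ρt)_known − 3202 × (depth of known layers): K_A = 94195.38 − 3202×33.92 = −14416.46; K_B = 32155.2 − 3202×(2.02 + 11.2) = −10175.24.
Balance: K_A = K_B − x×(3202 − 2741), so x = (K_B − K_A)/(3202 − 2741) = 4241.22/461 = 9.2 km.

9.2 km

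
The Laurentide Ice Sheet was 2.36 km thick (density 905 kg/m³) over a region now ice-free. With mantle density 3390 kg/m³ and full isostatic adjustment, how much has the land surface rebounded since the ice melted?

0.63 km

Removing the load lets mantle flow back in; uplift u satisfies ρ_ice t = ρ_m u.
u = t ρ_ice/ρ_m = 2.36 km × 905/3390 = 0.63 km.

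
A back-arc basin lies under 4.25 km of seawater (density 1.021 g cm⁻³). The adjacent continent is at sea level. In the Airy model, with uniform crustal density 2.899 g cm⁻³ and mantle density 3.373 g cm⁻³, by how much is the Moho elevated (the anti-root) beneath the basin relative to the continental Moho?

16.8 km

For local isostatic compensation: replacing crust with seawater at the top is compensated by replacing crust with mantle at the base: d (ρ_c − ρ_w) = a (ρ_m − ρ_c).
a = d (ρ_c − ρ_w)/(ρ_m − ρ_c) = 4.25 km × 1.878/0.474 = 16.8 km.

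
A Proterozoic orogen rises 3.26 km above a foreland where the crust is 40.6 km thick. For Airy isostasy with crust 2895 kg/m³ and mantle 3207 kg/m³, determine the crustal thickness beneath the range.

74.1 km

Root depth r = h ρ_c / (ρ_m − ρ_c) = 3.26 km × 2895 / 312 = 30.25 km.
Total thickness = T + h + r = 40.6 km + 3.26 km + 30.25 km = 74.1 km.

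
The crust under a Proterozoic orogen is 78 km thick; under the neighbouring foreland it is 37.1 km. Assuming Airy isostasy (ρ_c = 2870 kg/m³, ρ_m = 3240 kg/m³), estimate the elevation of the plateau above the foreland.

4.67 km

Excess crust Δ = 78 km − 37.1 km = 40.9 km, split between elevation h and root r with h + r = Δ.
Airy balance ρ_c h = (ρ_m − ρ_c) r gives r = h ρ_c/(ρ_m − ρ_c), so h (1 + ρ_c/(ρ_m − ρ_c)) = Δ, i.e. h = Δ (ρ_m − ρ_c)/ρ_m.
h = 40.9 km × 370/3240 = 4.67 km.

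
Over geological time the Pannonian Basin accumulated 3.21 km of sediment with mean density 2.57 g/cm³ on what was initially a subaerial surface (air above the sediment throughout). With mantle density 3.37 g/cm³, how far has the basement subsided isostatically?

Subaerial load: s = t ρ_sed / ρ_m = 3.21 km × 2.57/3.37 = 2.45 km.

2.45 km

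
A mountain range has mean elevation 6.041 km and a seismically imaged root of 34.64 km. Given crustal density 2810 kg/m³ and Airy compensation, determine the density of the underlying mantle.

Airy balance: ρ_c h = (ρ_m − ρ_c) r → ρ_m = ρ_c (1 + h/r).
ρ_m = 2810 × (1 + 6.041 km/34.64 km) = 3300 kg/m³.

3300 kg/m³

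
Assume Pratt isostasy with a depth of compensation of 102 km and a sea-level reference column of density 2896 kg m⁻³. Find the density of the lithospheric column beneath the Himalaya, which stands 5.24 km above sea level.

Pratt balance: ρ_ref D = ρ (D + h).
ρ = ρ_ref D/(D + h) = 2896 × 102 km/(102 km + 5.24 km) = 2750 kg m⁻³.

2750 kg m⁻³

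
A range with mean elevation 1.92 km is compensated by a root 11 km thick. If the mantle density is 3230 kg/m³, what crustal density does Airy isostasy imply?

2750 kg/m³

ρ_c h = (ρ_m − ρ_c) r → ρ_c (h + r) = ρ_m r → ρ_c = ρ_m r / (h + r).
ρ_c = 3230 × 11 km / (1.92 km + 11 km) = 2750 kg/m³.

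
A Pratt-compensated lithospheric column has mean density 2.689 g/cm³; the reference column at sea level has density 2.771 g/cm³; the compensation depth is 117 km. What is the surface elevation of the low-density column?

ρ_ref D = ρ (D + h) → h = D (ρ_ref − ρ)/ρ.
h = 117 km × (2.771 − 2.689)/2.689 = 3.57 km.

3.57 km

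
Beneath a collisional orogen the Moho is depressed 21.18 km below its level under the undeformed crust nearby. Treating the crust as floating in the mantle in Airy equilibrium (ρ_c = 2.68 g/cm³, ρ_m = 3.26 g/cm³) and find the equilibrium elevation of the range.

4.58 km

For local isostatic compensation: ρ_c h = (ρ_m − ρ_c) r.
h = r (ρ_m − ρ_c) / ρ_c = 21.18 km × (3.26 − 2.68) / 2.68 = 4.58 km.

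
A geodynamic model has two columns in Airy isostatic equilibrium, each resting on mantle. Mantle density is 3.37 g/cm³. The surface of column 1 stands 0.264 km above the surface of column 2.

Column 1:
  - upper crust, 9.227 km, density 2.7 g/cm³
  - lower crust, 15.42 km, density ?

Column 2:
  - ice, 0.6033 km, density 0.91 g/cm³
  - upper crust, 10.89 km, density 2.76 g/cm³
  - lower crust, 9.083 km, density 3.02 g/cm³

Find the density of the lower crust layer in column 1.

2.98 g/cm³

Take the compensation level at the base of the deeper column (depth z_c below the surface of column 1) and equate Σ ρ_i t_i down to z_c; mantle fills any gap and the z_c terms cancel.
Column 1: 9.227×2.7 + 15.42×ρ + (z_c − 24.647)×3.37
Column 2: 0.264×0 + 0.6033×0.91 + 10.89×2.76 + 9.083×3.02 + (z_c − 0.264 − 20.5763)×3.37
The z_c×3.37 term appears on both sides and cancels. Collect the known terms of each column as K = Σ(ρt)_known − 3.37 × (depth of known layers): K_1 = 24.9129 − 3.37×24.647 = −58.14749; K_2 = 58.036063 − 3.37×(0.264 + 20.5763) = −12.195748.
Balance: K_1 + 15.42×ρ = K_2, so ρ = (K_2 − K_1)/15.42 = 45.9517/15.42 = 2.98 g/cm³.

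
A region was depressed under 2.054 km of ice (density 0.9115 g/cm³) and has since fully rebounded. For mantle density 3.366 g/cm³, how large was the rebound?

0.556 km

Removing the load lets mantle flow back in; uplift u satisfies ρ_ice t = ρ_m u.
u = t ρ_ice/ρ_m = 2.054 km × 0.9115/3.366 = 0.556 km.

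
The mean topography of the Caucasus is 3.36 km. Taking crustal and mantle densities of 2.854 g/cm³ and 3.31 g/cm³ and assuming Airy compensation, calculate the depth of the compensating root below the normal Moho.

21 km

Equating mass per unit area of the two columns: the weight of the topography is balanced by the buoyancy of the root, ρ_c h = (ρ_m − ρ_c) r.
r = h · ρ_c / (ρ_m − ρ_c) = 3.36 km × 2.854 / (3.31 − 2.854) = 21 km.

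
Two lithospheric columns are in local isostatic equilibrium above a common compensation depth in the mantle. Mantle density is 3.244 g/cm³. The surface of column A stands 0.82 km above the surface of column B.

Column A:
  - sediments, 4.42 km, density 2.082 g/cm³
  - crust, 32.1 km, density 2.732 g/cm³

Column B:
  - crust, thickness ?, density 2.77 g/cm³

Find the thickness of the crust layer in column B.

Take the compensation level at the base of the deeper column (depth z_c below the surface of column A) and equate Σ ρ_i t_i down to z_c; mantle fills any gap and the z_c terms cancel.
Column A: 4.42×2.082 + 32.1×2.732 + (z_c − 36.52)×3.244
Column B: 0.82×0 + x×2.77 + (z_c − 0.82 − 0 − x)×3.244
The z_c×3.244 term appears on both sides and cancels. Collect the known terms of each column as K = Σ(ρt)_known − 3.244 × (depth of known layers): K_A = 96.89964 − 3.244×36.52 = −21.57124; K_B = 0 − 3.244×(0.82 + 0) = −2.66008.
Balance: K_A = K_B − x×(3.244 − 2.77), so x = (K_B − K_A)/(3.244 − 2.77) = 18.9112/0.474 = 39.9 km.

39.9 km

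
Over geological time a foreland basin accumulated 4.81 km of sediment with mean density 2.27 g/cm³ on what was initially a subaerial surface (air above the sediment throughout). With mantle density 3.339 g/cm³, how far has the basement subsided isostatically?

Subaerial load: s = t ρ_sed / ρ_m = 4.81 km × 2.27/3.339 = 3.27 km.

3.27 km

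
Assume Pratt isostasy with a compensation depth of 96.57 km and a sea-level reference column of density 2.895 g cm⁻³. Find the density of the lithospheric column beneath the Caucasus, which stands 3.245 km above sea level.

2.8 g cm⁻³

Pratt balance: ρ_ref D = ρ (D + h).
ρ = ρ_ref D/(D + h) = 2.895 × 96.57 km/(96.57 km + 3.245 km) = 2.8 g cm⁻³.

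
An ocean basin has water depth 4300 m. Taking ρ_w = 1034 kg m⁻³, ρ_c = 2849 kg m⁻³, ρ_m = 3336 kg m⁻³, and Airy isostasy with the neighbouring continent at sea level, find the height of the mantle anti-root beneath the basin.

For local isostatic compensation: replacing crust with seawater at the top is compensated by replacing crust with mantle at the base: d (ρ_c − ρ_w) = a (ρ_m − ρ_c).
a = d (ρ_c − ρ_w)/(ρ_m − ρ_c) = 4300 m × 1815/487 = 16000 m.

16000 m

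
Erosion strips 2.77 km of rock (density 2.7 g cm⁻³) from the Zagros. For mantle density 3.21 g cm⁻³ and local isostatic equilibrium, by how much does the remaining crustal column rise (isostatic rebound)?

Unloading: uplift u = e ρ_c/ρ_m = 2.77 km × 2.7/3.21 = 2.33 km.

2.33 km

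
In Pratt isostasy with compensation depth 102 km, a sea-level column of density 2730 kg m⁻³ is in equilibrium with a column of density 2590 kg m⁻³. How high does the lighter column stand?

ρ_ref D = ρ (D + h) → h = D (ρ_ref − ρ)/ρ.
h = 102 km × (2730 − 2590)/2590 = 5.51 km.

5.51 km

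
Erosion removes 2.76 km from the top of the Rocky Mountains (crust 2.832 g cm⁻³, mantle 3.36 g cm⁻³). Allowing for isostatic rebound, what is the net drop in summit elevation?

Rebound u = e ρ_c/ρ_m = 2.76 km × 2.832/3.36 = 2.326 km.
Net surface drop = e − u = 2.76 km − 2.326 km = e (ρ_m − ρ_c)/ρ_m = 0.434 km.

0.434 km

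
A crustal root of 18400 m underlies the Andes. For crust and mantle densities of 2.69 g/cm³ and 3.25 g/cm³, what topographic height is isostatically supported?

3830 m

In Airy isostatic equilibrium: ρ_c h = (ρ_m − ρ_c) r.
h = r (ρ_m − ρ_c) / ρ_c = 18400 m × (3.25 − 2.69) / 2.69 = 3830 m.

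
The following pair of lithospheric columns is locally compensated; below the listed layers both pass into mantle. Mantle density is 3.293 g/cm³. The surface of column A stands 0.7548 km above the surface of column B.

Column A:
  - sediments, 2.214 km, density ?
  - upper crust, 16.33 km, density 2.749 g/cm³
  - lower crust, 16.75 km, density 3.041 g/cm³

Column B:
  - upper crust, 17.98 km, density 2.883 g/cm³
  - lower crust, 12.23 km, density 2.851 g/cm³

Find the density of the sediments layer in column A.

2.32 g/cm³

Take the compensation level at the base of the deeper column (depth z_c below the surface of column A) and equate Σ ρ_i t_i down to z_c; mantle fills any gap and the z_c terms cancel.
Column A: 2.214×ρ + 16.33×2.749 + 16.75×3.041 + (z_c − 35.294)×3.293
Column B: 0.7548×0 + 17.98×2.883 + 12.23×2.851 + (z_c − 0.7548 − 30.21)×3.293
The z_c×3.293 term appears on both sides and cancels. Collect the known terms of each column as K = Σ(ρt)_known − 3.293 × (depth of known layers): K_A = 95.82792 − 3.293×35.294 = −20.395222; K_B = 86.70407 − 3.293×(0.7548 + 30.21) = −15.2630164.
Balance: K_A + 2.214×ρ = K_B, so ρ = (K_B − K_A)/2.214 = 5.13221/2.214 = 2.32 g/cm³.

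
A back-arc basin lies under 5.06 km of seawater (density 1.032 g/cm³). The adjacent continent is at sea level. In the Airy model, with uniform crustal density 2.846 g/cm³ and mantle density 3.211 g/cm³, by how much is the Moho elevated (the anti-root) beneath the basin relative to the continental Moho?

Isostatic balance requires: replacing crust with seawater at the top is compensated by replacing crust with mantle at the base: d (ρ_c − ρ_w) = a (ρ_m − ρ_c).
a = d (ρ_c − ρ_w)/(ρ_m − ρ_c) = 5.06 km × 1.814/0.365 = 25.1 km.

25.1 km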